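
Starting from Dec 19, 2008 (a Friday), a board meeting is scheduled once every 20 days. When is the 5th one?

Mar 9, 2009

The 5th occurrence is 4 intervals after the first: 4 × 20 = 80 days after Dec 19, 2008.
Dec has 31 days — 12 days to the end of Dec leaves 68.
Jan has 31 days (37 left).
Feb has 28 days (9 left).
9 days into Mar → Mar 9, 2009.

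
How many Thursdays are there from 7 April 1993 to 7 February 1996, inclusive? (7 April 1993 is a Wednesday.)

7 April 1993 is a Wednesday; the first Thursday on or after it is 8 April 1993 (1 day later).
From 8 April 1993 to 7 February 1996: 267 + 365 + 365 + 38 = 1035 days (rest of 1993, 1994, 1995, to 7 February 1996 in 1996).
1035 ÷ 7 = 147 full weeks with remainder 6, so 147 more Thursdays after the first → 148.

148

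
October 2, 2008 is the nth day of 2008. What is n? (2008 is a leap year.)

Days in months before October: 31 + 29 + 31 + 30 + 31 + 30 + 31 + 31 + 30 = 274.
Plus 2 days into October → day 276.

276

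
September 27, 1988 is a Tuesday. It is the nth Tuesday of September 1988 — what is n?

Day 27 falls in week ⌈27/7⌉ of the month.
Days 1–7 hold the 1st Tuesday, 8–14 the 2nd, 15–21 the 3rd, 22–28 the 4th, 29–31 the 5th.
27 is in the range for the 4th.

4th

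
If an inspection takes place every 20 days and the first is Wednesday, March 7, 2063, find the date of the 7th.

The 7th occurrence is 6 intervals after the first: 6 × 20 = 120 days after March 7, 2063.
March has 31 days — 24 days to the end of March leaves 96.
April has 30 days (66 left).
May has 31 days (35 left).
June has 30 days (5 left).
5 days into July → July 5, 2063.

July 5, 2063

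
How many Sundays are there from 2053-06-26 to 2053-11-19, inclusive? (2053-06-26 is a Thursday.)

2053-06-26 is a Thursday; the first Sunday on or after it is 2053-06-29 (3 days later).
From 2053-06-29 to 2053-11-19: 1 + 31 + 31 + 30 + 31 + 19 = 143 days (rest of June, July, August, September, October, November).
143 ÷ 7 = 20 full weeks with remainder 3, so 20 more Sundays after the first → 21.

21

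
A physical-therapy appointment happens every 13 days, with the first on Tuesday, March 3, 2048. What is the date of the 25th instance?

January 9, 2049

The 25th occurrence is 24 intervals after the first: 24 × 13 = 312 days after March 3, 2048.
March has 31 days — 28 days to the end of March leaves 284.
April has 30 days (254 left).
May has 31 days (223 left).
June has 30 days (193 left).
July has 31 days (162 left).
August has 31 days (131 left).
September has 30 days (101 left).
October has 31 days (70 left).
November has 30 days (40 left).
December has 31 days (9 left).
9 days into January → January 9, 2049.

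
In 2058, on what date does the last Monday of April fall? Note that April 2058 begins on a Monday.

2058-04-29

April 2058 begins on a Monday, so the first Monday is April 1.
April 2058 has 30 days. Adding weeks: 1, 8, 15, 22, 29 — the last one ≤ 30 is the 29th.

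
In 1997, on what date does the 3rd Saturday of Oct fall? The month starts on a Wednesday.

Oct 18, 1997

Oct 1997 begins on a Wednesday, so the first Saturday is Oct 4 (3 days later).
The 3rd Saturday is 2 weeks later: 4 + 14 = 18.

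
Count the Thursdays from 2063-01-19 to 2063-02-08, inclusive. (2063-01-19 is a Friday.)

2063-01-19 is a Friday; the first Thursday on or after it is 2063-01-25 (6 days later).
From 2063-01-25 to 2063-02-08: 6 + 8 = 14 days (rest of January, February).
14 ÷ 7 = 2 full weeks with remainder 0, so 2 more Thursdays after the first → 3.

3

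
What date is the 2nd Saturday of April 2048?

The first Saturday of April 2048 is April 4.
The 2nd Saturday is 1 weeks later: 4 + 7 = 11.

April 11, 2048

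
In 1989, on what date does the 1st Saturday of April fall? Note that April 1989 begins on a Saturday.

1 April 1989

April 1989 begins on a Saturday, so the first Saturday is April 1.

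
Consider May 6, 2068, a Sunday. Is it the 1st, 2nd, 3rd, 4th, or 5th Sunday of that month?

1st

Day 6 falls in week ⌈6/7⌉ of the month.
Days 1–7 hold the 1st Sunday, 8–14 the 2nd, 15–21 the 3rd, 22–28 the 4th, 29–31 the 5th.
6 is in the range for the 1st.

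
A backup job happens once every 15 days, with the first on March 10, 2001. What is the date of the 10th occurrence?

The 10th occurrence is 9 intervals after the first: 9 × 15 = 135 days after March 10, 2001.
March has 31 days — 21 days to the end of March leaves 114.
April has 30 days (84 left).
May has 31 days (53 left).
June has 30 days (23 left).
23 days into July → July 23, 2001.

July 23, 2001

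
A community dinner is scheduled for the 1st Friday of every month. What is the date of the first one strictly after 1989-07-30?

1989-08-04

July 1989 starts on a Saturday, so its 1st Friday is 1989-07-07 (6 days in).
That is not after 1989-07-30, so look at August 1989.
August 1989 starts on a Tuesday, so its 1st Friday is 1989-08-04 (3 days in).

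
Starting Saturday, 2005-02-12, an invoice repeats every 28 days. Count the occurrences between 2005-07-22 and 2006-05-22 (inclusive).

Occurrences land 28·i days after 2005-02-12 for i = 0, 1, 2, …
2005-07-22 is 160 days after the start; 160 ÷ 28 = 5 remainder 20; since the remainder is 20, round up to i = 6. First occurrence in the window: #7 on 2005-07-30 (6×28 = 168 days in).
2006-05-22 is 464 days after the start; 464 ÷ 28 = 16 remainder 16. Last occurrence in the window: #17 on 2006-05-06.
Occurrences #7 through #17: 11 in total.

11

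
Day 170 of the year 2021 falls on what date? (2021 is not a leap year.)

January has 31 days (170 − 31 = 139 remain).
February has 28 days (139 − 28 = 111 remain).
March has 31 days (111 − 31 = 80 remain).
April has 30 days (80 − 30 = 50 remain).
May has 31 days (50 − 31 = 19 remain).
19 into June → June 19.

2021-06-19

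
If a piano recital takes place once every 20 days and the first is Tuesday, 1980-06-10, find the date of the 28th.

The 28th occurrence is 27 intervals after the first: 27 × 20 = 540 days after 1980-06-10.
June has 30 days — 20 days to the end of June leaves 520.
From end of June to end of 1980 is 184 days (336 left).
January has 31 days (305 left).
February has 28 days (277 left).
March has 31 days (246 left).
April has 30 days (216 left).
May has 31 days (185 left).
June has 30 days (155 left).
July has 31 days (124 left).
August has 31 days (93 left).
September has 30 days (63 left).
October has 31 days (32 left).
November has 30 days (2 left).
2 days into December → 1981-12-02.

1981-12-02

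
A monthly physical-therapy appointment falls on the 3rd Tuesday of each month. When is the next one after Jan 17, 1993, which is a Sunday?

Jan 1993 starts on a Friday; its first Tuesday is the 5th, so the 3rd Tuesday is the 19th — Jan 19, 1993.
Jan 19, 1993 is after Jan 17, 1993, so that is the next one.

Jan 19, 1993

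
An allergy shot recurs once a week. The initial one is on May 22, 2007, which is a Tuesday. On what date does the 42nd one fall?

The 42nd occurrence is 41 intervals after the first: 41 × 7 = 287 days after May 22, 2007.
May has 31 days — 9 days to the end of May leaves 278.
June has 30 days (248 left).
July has 31 days (217 left).
August has 31 days (186 left).
September has 30 days (156 left).
October has 31 days (125 left).
November has 30 days (95 left).
December has 31 days (64 left).
January has 31 days (33 left).
February has 29 days (4 left).
4 days into March → March 4, 2008.

March 4, 2008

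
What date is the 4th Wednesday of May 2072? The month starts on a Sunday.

May 25, 2072

May 2072 begins on a Sunday, so the first Wednesday is May 4 (3 days later).
The 4th Wednesday is 3 weeks later: 4 + 21 = 25.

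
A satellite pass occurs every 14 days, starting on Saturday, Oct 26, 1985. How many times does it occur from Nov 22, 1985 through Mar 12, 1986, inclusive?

Occurrences land 14·i days after Oct 26, 1985 for i = 0, 1, 2, …
Nov 22, 1985 is 27 days after the start; 27 ÷ 14 = 1 remainder 13; since the remainder is 13, round up to i = 2. First occurrence in the window: #3 on Nov 23, 1985 (2×14 = 28 days in).
Mar 12, 1986 is 137 days after the start; 137 ÷ 14 = 9 remainder 11. Last occurrence in the window: #10 on Mar 1, 1986.
Occurrences #3 through #10: 8 in total.

8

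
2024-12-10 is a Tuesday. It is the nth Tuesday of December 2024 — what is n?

2nd

Day 10 falls in week ⌈10/7⌉ of the month.
Days 1–7 hold the 1st Tuesday, 8–14 the 2nd, 15–21 the 3rd, 22–28 the 4th, 29–31 the 5th.
10 is in the range for the 2nd.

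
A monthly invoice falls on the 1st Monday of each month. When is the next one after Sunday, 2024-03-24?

March 2024 starts on a Friday, so its 1st Monday is 2024-03-04 (3 days in).
That is not after 2024-03-24, so look at April 2024.
April 2024 starts on a Monday, so its 1st Monday is 2024-04-01.

2024-04-01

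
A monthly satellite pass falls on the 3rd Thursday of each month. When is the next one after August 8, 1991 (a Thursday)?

August 1991 starts on a Thursday; its first Thursday is the 1st, so the 3rd Thursday is the 15th — August 15, 1991.
August 15, 1991 is after August 8, 1991, so that is the next one.

August 15, 1991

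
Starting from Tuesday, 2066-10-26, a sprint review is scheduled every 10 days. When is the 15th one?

The 15th occurrence is 14 intervals after the first: 14 × 10 = 140 days after 2066-10-26.
October has 31 days — 5 days to the end of October leaves 135.
November has 30 days (105 left).
December has 31 days (74 left).
January has 31 days (43 left).
February has 28 days (15 left).
15 days into March → 2067-03-15.

2067-03-15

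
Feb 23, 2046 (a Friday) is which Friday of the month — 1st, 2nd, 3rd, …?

4th

Day 23 falls in week ⌈23/7⌉ of the month.
Days 1–7 hold the 1st Friday, 8–14 the 2nd, 15–21 the 3rd, 22–28 the 4th, 29–31 the 5th.
23 is in the range for the 4th.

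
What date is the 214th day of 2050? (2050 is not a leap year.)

Jan has 31 days (214 − 31 = 183 remain).
Feb has 28 days (183 − 28 = 155 remain).
Mar has 31 days (155 − 31 = 124 remain).
Apr has 30 days (124 − 30 = 94 remain).
May has 31 days (94 − 31 = 63 remain).
Jun has 30 days (63 − 30 = 33 remain).
Jul has 31 days (33 − 31 = 2 remain).
2 into Aug → Aug 2.

Aug 2, 2050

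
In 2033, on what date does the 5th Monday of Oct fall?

Oct 2033 begins on a Saturday, so the first Monday is Oct 3 (2 days later).
The 5th Monday is 4 weeks later: 3 + 28 = 31.

Oct 31, 2033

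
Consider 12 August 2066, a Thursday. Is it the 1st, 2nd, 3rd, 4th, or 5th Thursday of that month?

Day 12 falls in week ⌈12/7⌉ of the month.
Days 1–7 hold the 1st Thursday, 8–14 the 2nd, 15–21 the 3rd, 22–28 the 4th, 29–31 the 5th.
12 is in the range for the 2nd.

2nd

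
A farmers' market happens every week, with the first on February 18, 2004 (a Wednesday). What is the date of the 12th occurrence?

May 5, 2004

The 12th occurrence is 11 intervals after the first: 11 × 7 = 77 days after February 18, 2004.
February has 29 days — 11 days to the end of February leaves 66.
March has 31 days (35 left).
April has 30 days (5 left).
5 days into May → May 5, 2004.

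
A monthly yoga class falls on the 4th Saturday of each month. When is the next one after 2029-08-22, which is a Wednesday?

August 2029 starts on a Wednesday; its first Saturday is the 4th, so the 4th Saturday is the 25th — 2029-08-25.
2029-08-25 is after 2029-08-22, so that is the next one.

2029-08-25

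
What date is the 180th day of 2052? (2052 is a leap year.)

June 28, 2052

January has 31 days (180 − 31 = 149 remain).
February has 29 days (149 − 29 = 120 remain).
March has 31 days (120 − 31 = 89 remain).
April has 30 days (89 − 30 = 59 remain).
May has 31 days (59 − 31 = 28 remain).
28 into June → June 28.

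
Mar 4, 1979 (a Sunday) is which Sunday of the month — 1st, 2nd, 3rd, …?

1st

Day 4 falls in week ⌈4/7⌉ of the month.
Days 1–7 hold the 1st Sunday, 8–14 the 2nd, 15–21 the 3rd, 22–28 the 4th, 29–31 the 5th.
4 is in the range for the 1st.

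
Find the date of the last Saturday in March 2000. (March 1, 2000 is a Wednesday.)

March 25, 2000

March 2000 begins on a Wednesday, so the first Saturday is March 4 (3 days later).
March 2000 has 31 days. Adding weeks: 4, 11, 18, 25 — the last one ≤ 31 is the 25th.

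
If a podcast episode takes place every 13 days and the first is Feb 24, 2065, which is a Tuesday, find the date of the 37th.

Jun 7, 2066

The 37th occurrence is 36 intervals after the first: 36 × 13 = 468 days after Feb 24, 2065.
Feb has 28 days — 4 days to the end of Feb leaves 464.
From end of Feb to end of 2065 is 306 days (158 left).
Jan has 31 days (127 left).
Feb has 28 days (99 left).
Mar has 31 days (68 left).
Apr has 30 days (38 left).
May has 31 days (7 left).
7 days into Jun → Jun 7, 2066.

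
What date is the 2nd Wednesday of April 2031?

2031-04-09

April 2031 begins on a Tuesday, so the first Wednesday is April 2 (1 day later).
The 2nd Wednesday is 1 weeks later: 2 + 7 = 9.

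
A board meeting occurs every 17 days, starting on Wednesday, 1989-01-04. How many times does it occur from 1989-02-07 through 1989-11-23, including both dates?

18

Occurrences land 17·i days after 1989-01-04 for i = 0, 1, 2, …
1989-02-07 is 34 days after the start; 34 ÷ 17 = 2 remainder 0. First occurrence in the window: #3 on 1989-02-07 (2×17 = 34 days in).
1989-11-23 is 323 days after the start; 323 ÷ 17 = 19 remainder 0. Last occurrence in the window: #20 on 1989-11-23.
Occurrences #3 through #20: 18 in total.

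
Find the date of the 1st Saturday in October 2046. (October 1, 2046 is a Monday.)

2046-10-06

October 2046 begins on a Monday, so the first Saturday is October 6 (5 days later).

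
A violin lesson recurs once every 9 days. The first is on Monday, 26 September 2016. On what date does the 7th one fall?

19 November 2016

The 7th occurrence is 6 intervals after the first: 6 × 9 = 54 days after 26 September 2016.
September has 30 days — 4 days to the end of September leaves 50.
October has 31 days (19 left).
19 days into November → 19 November 2016.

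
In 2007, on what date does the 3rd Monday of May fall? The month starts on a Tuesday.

May 2007 begins on a Tuesday, so the first Monday is May 7 (6 days later).
The 3rd Monday is 2 weeks later: 7 + 14 = 21.

May 21, 2007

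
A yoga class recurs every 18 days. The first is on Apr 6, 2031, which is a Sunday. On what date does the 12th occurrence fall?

Oct 21, 2031

The 12th occurrence is 11 intervals after the first: 11 × 18 = 198 days after Apr 6, 2031.
Apr has 30 days — 24 days to the end of Apr leaves 174.
May has 31 days (143 left).
Jun has 30 days (113 left).
Jul has 31 days (82 left).
Aug has 31 days (51 left).
Sep has 30 days (21 left).
21 days into Oct → Oct 21, 2031.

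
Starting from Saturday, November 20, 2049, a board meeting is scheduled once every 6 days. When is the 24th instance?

April 7, 2050

The 24th occurrence is 23 intervals after the first: 23 × 6 = 138 days after November 20, 2049.
November has 30 days — 10 days to the end of November leaves 128.
December has 31 days (97 left).
January has 31 days (66 left).
February has 28 days (38 left).
March has 31 days (7 left).
7 days into April → April 7, 2050.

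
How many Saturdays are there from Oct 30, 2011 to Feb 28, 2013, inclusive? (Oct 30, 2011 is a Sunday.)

69

Oct 30, 2011 is a Sunday; the first Saturday on or after it is Nov 5, 2011 (6 days later).
From Nov 5, 2011 to Feb 28, 2013: 56 + 366 + 59 = 481 days (rest of 2011, 2012, to Feb 28, 2013 in 2013).
481 ÷ 7 = 68 full weeks with remainder 5, so 68 more Saturdays after the first → 69.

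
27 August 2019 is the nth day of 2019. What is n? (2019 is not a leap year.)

239

Days in months before August: 31 + 28 + 31 + 30 + 31 + 30 + 31 = 212.
Plus 27 days into August → day 239.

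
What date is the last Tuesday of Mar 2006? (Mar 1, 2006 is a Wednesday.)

Mar 2006 begins on a Wednesday, so the first Tuesday is Mar 7 (6 days later).
Mar 2006 has 31 days. Adding weeks: 7, 14, 21, 28 — the last one ≤ 31 is the 28th.

Mar 28, 2006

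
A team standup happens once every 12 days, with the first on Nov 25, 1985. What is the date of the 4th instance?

The 4th occurrence is 3 intervals after the first: 3 × 12 = 36 days after Nov 25, 1985.
Nov has 30 days — 5 days to the end of Nov leaves 31.
31 days into Dec → Dec 31, 1985.

Dec 31, 1985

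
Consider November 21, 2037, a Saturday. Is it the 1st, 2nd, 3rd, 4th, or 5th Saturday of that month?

Day 21 falls in week ⌈21/7⌉ of the month.
Days 1–7 hold the 1st Saturday, 8–14 the 2nd, 15–21 the 3rd, 22–28 the 4th, 29–31 the 5th.
21 is in the range for the 3rd.

3rd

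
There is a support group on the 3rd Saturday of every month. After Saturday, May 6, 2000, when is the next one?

May 2000 starts on a Monday; its first Saturday is the 6th, so the 3rd Saturday is the 20th — May 20, 2000.
May 20, 2000 is after May 6, 2000, so that is the next one.

May 20, 2000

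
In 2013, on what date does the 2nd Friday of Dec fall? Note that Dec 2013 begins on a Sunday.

Dec 2013 begins on a Sunday, so the first Friday is Dec 6 (5 days later).
The 2nd Friday is 1 weeks later: 6 + 7 = 13.

Dec 13, 2013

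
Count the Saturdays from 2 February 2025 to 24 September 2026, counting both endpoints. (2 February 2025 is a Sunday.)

2 February 2025 is a Sunday; the first Saturday on or after it is 8 February 2025 (6 days later).
From 8 February 2025 to 24 September 2026: 326 + 267 = 593 days (rest of 2025, to 24 September 2026 in 2026).
593 ÷ 7 = 84 full weeks with remainder 5, so 84 more Saturdays after the first → 85.

85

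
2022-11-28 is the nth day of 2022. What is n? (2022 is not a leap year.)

332

Days in months before November: 31 + 28 + 31 + 30 + 31 + 30 + 31 + 31 + 30 + 31 = 304.
Plus 28 days into November → day 332.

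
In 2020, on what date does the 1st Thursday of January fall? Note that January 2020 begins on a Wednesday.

January 2020 begins on a Wednesday, so the first Thursday is January 2 (1 day later).

2 January 2020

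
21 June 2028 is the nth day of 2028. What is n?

Days in months before June: 31 + 29 + 31 + 30 + 31 = 152.
Plus 21 days into June → day 173.

173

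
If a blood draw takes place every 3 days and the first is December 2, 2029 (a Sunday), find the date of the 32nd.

March 5, 2030

The 32nd occurrence is 31 intervals after the first: 31 × 3 = 93 days after December 2, 2029.
December has 31 days — 29 days to the end of December leaves 64.
January has 31 days (33 left).
February has 28 days (5 left).
5 days into March → March 5, 2030.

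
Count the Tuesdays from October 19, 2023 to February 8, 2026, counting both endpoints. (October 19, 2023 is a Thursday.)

October 19, 2023 is a Thursday; the first Tuesday on or after it is October 24, 2023 (5 days later).
From October 24, 2023 to February 8, 2026: 68 + 366 + 365 + 39 = 838 days (rest of 2023, 2024, 2025, to February 8, 2026 in 2026).
838 ÷ 7 = 119 full weeks with remainder 5, so 119 more Tuesdays after the first → 120.

120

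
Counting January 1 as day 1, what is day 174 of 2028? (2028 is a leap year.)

January has 31 days (174 − 31 = 143 remain).
February has 29 days (143 − 29 = 114 remain).
March has 31 days (114 − 31 = 83 remain).
April has 30 days (83 − 30 = 53 remain).
May has 31 days (53 − 31 = 22 remain).
22 into June → June 22.

June 22, 2028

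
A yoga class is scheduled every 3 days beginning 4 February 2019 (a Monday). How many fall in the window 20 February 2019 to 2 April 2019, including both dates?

Occurrences land 3·i days after 4 February 2019 for i = 0, 1, 2, …
20 February 2019 is 16 days after the start; 16 ÷ 3 = 5 remainder 1; since the remainder is 1, round up to i = 6. First occurrence in the window: #7 on 22 February 2019 (6×3 = 18 days in).
2 April 2019 is 57 days after the start; 57 ÷ 3 = 19 remainder 0. Last occurrence in the window: #20 on 2 April 2019.
Occurrences #7 through #20: 14 in total.

14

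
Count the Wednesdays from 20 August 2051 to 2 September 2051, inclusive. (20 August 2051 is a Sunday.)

2

20 August 2051 is a Sunday; the first Wednesday on or after it is 23 August 2051 (3 days later).
From 23 August 2051 to 2 September 2051: 8 + 2 = 10 days (rest of August, September).
10 ÷ 7 = 1 full weeks with remainder 3, so 1 more Wednesdays after the first → 2.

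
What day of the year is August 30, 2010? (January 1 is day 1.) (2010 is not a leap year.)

Days in months before August: 31 + 28 + 31 + 30 + 31 + 30 + 31 = 212.
Plus 30 days into August → day 242.

242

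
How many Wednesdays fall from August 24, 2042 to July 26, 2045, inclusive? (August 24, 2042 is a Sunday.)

August 24, 2042 is a Sunday; the first Wednesday on or after it is August 27, 2042 (3 days later).
From August 27, 2042 to July 26, 2045: 126 + 365 + 366 + 207 = 1064 days (rest of 2042, 2043, 2044, to July 26, 2045 in 2045).
1064 ÷ 7 = 152 full weeks with remainder 0, so 152 more Wednesdays after the first → 153.

153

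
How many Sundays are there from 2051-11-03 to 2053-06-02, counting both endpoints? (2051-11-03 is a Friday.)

83

2051-11-03 is a Friday; the first Sunday on or after it is 2051-11-05 (2 days later).
From 2051-11-05 to 2053-06-02: 56 + 366 + 153 = 575 days (rest of 2051, 2052, to 2053-06-02 in 2053).
575 ÷ 7 = 82 full weeks with remainder 1, so 82 more Sundays after the first → 83.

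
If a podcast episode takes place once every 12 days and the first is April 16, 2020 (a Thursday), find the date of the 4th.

May 22, 2020

The 4th occurrence is 3 intervals after the first: 3 × 12 = 36 days after April 16, 2020.
April has 30 days — 14 days to the end of April leaves 22.
22 days into May → May 22, 2020.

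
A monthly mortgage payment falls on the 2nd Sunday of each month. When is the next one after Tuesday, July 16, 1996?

July 1996 starts on a Monday; its first Sunday is the 7th, so the 2nd Sunday is the 14th — July 14, 1996.
That is not after July 16, 1996, so look at August 1996.
August 1996 starts on a Thursday; its first Sunday is the 4th, so the 2nd Sunday is the 11th — August 11, 1996.

August 11, 1996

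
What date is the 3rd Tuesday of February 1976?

17 February 1976

February 1976 begins on a Sunday, so the first Tuesday is February 3 (2 days later).
The 3rd Tuesday is 2 weeks later: 3 + 14 = 17.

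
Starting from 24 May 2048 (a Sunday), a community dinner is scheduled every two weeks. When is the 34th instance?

The 34th occurrence is 33 intervals after the first: 33 × 14 = 462 days after 24 May 2048.
May has 31 days — 7 days to the end of May leaves 455.
From end of May to end of 2048 is 214 days (241 left).
January has 31 days (210 left).
February has 28 days (182 left).
March has 31 days (151 left).
April has 30 days (121 left).
May has 31 days (90 left).
June has 30 days (60 left).
July has 31 days (29 left).
29 days into August → 29 August 2049.

29 August 2049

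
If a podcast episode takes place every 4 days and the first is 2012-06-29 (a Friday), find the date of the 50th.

The 50th occurrence is 49 intervals after the first: 49 × 4 = 196 days after 2012-06-29.
June has 30 days — 1 day to the end of June leaves 195.
July has 31 days (164 left).
August has 31 days (133 left).
September has 30 days (103 left).
October has 31 days (72 left).
November has 30 days (42 left).
December has 31 days (11 left).
11 days into January → 2013-01-11.

2013-01-11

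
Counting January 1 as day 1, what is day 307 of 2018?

January has 31 days (307 − 31 = 276 remain).
February has 28 days (276 − 28 = 248 remain).
March has 31 days (248 − 31 = 217 remain).
April has 30 days (217 − 30 = 187 remain).
May has 31 days (187 − 31 = 156 remain).
June has 30 days (156 − 30 = 126 remain).
July has 31 days (126 − 31 = 95 remain).
August has 31 days (95 − 31 = 64 remain).
September has 30 days (64 − 30 = 34 remain).
October has 31 days (34 − 31 = 3 remain).
3 into November → November 3.

November 3, 2018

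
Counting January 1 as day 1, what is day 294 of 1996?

1996-10-20

January has 31 days (294 − 31 = 263 remain).
February has 29 days (263 − 29 = 234 remain).
March has 31 days (234 − 31 = 203 remain).
April has 30 days (203 − 30 = 173 remain).
May has 31 days (173 − 31 = 142 remain).
June has 30 days (142 − 30 = 112 remain).
July has 31 days (112 − 31 = 81 remain).
August has 31 days (81 − 31 = 50 remain).
September has 30 days (50 − 30 = 20 remain).
20 into October → October 20.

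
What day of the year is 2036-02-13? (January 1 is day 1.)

44

Days in months before February: 31 = 31.
Plus 13 days into February → day 44.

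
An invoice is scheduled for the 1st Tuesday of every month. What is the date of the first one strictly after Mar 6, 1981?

Apr 7, 1981

Mar 1981 starts on a Sunday, so its 1st Tuesday is Mar 3, 1981 (2 days in).
That is not after Mar 6, 1981, so look at Apr 1981.
Apr 1981 starts on a Wednesday, so its 1st Tuesday is Apr 7, 1981 (6 days in).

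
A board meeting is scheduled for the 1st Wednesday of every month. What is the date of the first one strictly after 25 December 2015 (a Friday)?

6 January 2016

December 2015 starts on a Tuesday, so its 1st Wednesday is 2 December 2015 (1 day in).
That is not after 25 December 2015, so look at January 2016.
January 2016 starts on a Friday, so its 1st Wednesday is 6 January 2016 (5 days in).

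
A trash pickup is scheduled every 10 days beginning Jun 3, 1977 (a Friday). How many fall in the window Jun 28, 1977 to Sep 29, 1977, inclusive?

Occurrences land 10·i days after Jun 3, 1977 for i = 0, 1, 2, …
Jun 28, 1977 is 25 days after the start; 25 ÷ 10 = 2 remainder 5; since the remainder is 5, round up to i = 3. First occurrence in the window: #4 on Jul 3, 1977 (3×10 = 30 days in).
Sep 29, 1977 is 118 days after the start; 118 ÷ 10 = 11 remainder 8. Last occurrence in the window: #12 on Sep 21, 1977.
Occurrences #4 through #12: 9 in total.

9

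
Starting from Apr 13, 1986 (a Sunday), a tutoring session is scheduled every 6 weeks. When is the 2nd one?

May 25, 1986

The 2nd occurrence is 1 interval after the first: 1 × 42 = 42 days after Apr 13, 1986.
Apr has 30 days — 17 days to the end of Apr leaves 25.
25 days into May → May 25, 1986.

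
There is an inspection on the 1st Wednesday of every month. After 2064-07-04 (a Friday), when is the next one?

July 2064 starts on a Tuesday, so its 1st Wednesday is 2064-07-02 (1 day in).
That is not after 2064-07-04, so look at August 2064.
August 2064 starts on a Friday, so its 1st Wednesday is 2064-08-06 (5 days in).

2064-08-06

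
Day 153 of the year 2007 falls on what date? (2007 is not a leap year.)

January has 31 days (153 − 31 = 122 remain).
February has 28 days (122 − 28 = 94 remain).
March has 31 days (94 − 31 = 63 remain).
April has 30 days (63 − 30 = 33 remain).
May has 31 days (33 − 31 = 2 remain).
2 into June → June 2.

2007-06-02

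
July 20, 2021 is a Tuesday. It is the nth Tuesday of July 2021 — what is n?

3rd

Day 20 falls in week ⌈20/7⌉ of the month.
Days 1–7 hold the 1st Tuesday, 8–14 the 2nd, 15–21 the 3rd, 22–28 the 4th, 29–31 the 5th.
20 is in the range for the 3rd.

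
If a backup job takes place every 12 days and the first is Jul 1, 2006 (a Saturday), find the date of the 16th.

Dec 28, 2006

The 16th occurrence is 15 intervals after the first: 15 × 12 = 180 days after Jul 1, 2006.
Jul has 31 days — 30 days to the end of Jul leaves 150.
Aug has 31 days (119 left).
Sep has 30 days (89 left).
Oct has 31 days (58 left).
Nov has 30 days (28 left).
28 days into Dec → Dec 28, 2006.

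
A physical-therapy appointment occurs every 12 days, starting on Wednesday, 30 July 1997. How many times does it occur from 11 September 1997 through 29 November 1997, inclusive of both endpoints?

Occurrences land 12·i days after 30 July 1997 for i = 0, 1, 2, …
11 September 1997 is 43 days after the start; 43 ÷ 12 = 3 remainder 7; since the remainder is 7, round up to i = 4. First occurrence in the window: #5 on 16 September 1997 (4×12 = 48 days in).
29 November 1997 is 122 days after the start; 122 ÷ 12 = 10 remainder 2. Last occurrence in the window: #11 on 27 November 1997.
Occurrences #5 through #11: 7 in total.

7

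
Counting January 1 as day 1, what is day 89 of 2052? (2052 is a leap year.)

January has 31 days (89 − 31 = 58 remain).
February has 29 days (58 − 29 = 29 remain).
29 into March → March 29.

March 29, 2052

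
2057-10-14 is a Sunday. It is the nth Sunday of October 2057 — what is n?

2nd

Day 14 falls in week ⌈14/7⌉ of the month.
Days 1–7 hold the 1st Sunday, 8–14 the 2nd, 15–21 the 3rd, 22–28 the 4th, 29–31 the 5th.
14 is in the range for the 2nd.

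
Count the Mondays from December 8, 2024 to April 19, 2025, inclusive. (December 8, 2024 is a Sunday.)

19

December 8, 2024 is a Sunday; the first Monday on or after it is December 9, 2024 (1 day later).
From December 9, 2024 to April 19, 2025: 22 + 31 + 28 + 31 + 19 = 131 days (rest of December, January, February, March, April).
131 ÷ 7 = 18 full weeks with remainder 5, so 18 more Mondays after the first → 19.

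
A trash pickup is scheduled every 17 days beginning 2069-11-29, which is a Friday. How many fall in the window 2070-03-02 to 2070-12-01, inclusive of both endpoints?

16

Occurrences land 17·i days after 2069-11-29 for i = 0, 1, 2, …
2070-03-02 is 93 days after the start; 93 ÷ 17 = 5 remainder 8; since the remainder is 8, round up to i = 6. First occurrence in the window: #7 on 2070-03-11 (6×17 = 102 days in).
2070-12-01 is 367 days after the start; 367 ÷ 17 = 21 remainder 10. Last occurrence in the window: #22 on 2070-11-21.
Occurrences #7 through #22: 16 in total.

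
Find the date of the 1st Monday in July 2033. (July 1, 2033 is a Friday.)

2033-07-04

July 2033 begins on a Friday, so the first Monday is July 4 (3 days later).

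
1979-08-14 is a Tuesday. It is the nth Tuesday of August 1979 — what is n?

Day 14 falls in week ⌈14/7⌉ of the month.
Days 1–7 hold the 1st Tuesday, 8–14 the 2nd, 15–21 the 3rd, 22–28 the 4th, 29–31 the 5th.
14 is in the range for the 2nd.

2nd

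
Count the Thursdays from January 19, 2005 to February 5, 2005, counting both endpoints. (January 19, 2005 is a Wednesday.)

January 19, 2005 is a Wednesday; the first Thursday on or after it is January 20, 2005 (1 day later).
From January 20, 2005 to February 5, 2005: 11 + 5 = 16 days (rest of January, February).
16 ÷ 7 = 2 full weeks with remainder 2, so 2 more Thursdays after the first → 3.

3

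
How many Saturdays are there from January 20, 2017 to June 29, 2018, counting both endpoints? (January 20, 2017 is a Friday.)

January 20, 2017 is a Friday; the first Saturday on or after it is January 21, 2017 (1 day later).
From January 21, 2017 to June 29, 2018: 344 + 180 = 524 days (rest of 2017, to June 29, 2018 in 2018).
524 ÷ 7 = 74 full weeks with remainder 6, so 74 more Saturdays after the first → 75.

75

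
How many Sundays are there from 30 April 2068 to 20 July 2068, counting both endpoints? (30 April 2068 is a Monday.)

11

30 April 2068 is a Monday; the first Sunday on or after it is 6 May 2068 (6 days later).
From 6 May 2068 to 20 July 2068: 25 + 30 + 20 = 75 days (rest of May, June, July).
75 ÷ 7 = 10 full weeks with remainder 5, so 10 more Sundays after the first → 11.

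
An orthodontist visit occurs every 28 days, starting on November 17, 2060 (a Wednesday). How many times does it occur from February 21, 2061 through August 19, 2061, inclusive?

6

Occurrences land 28·i days after November 17, 2060 for i = 0, 1, 2, …
February 21, 2061 is 96 days after the start; 96 ÷ 28 = 3 remainder 12; since the remainder is 12, round up to i = 4. First occurrence in the window: #5 on March 9, 2061 (4×28 = 112 days in).
August 19, 2061 is 275 days after the start; 275 ÷ 28 = 9 remainder 23. Last occurrence in the window: #10 on July 27, 2061.
Occurrences #5 through #10: 6 in total.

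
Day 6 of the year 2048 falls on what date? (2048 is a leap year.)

Jan 6, 2048

6 into Jan → Jan 6.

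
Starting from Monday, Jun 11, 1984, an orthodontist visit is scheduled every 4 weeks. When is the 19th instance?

Oct 28, 1985

The 19th occurrence is 18 intervals after the first: 18 × 28 = 504 days after Jun 11, 1984.
Jun has 30 days — 19 days to the end of Jun leaves 485.
From end of Jun to end of 1984 is 184 days (301 left).
Jan has 31 days (270 left).
Feb has 28 days (242 left).
Mar has 31 days (211 left).
Apr has 30 days (181 left).
May has 31 days (150 left).
Jun has 30 days (120 left).
Jul has 31 days (89 left).
Aug has 31 days (58 left).
Sep has 30 days (28 left).
28 days into Oct → Oct 28, 1985.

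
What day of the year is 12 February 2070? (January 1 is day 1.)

43

Days in months before February: 31 = 31.
Plus 12 days into February → day 43.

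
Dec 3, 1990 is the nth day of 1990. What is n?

Days in months before Dec: 31 + 28 + 31 + 30 + 31 + 30 + 31 + 31 + 30 + 31 + 30 = 334.
Plus 3 days into Dec → day 337.

337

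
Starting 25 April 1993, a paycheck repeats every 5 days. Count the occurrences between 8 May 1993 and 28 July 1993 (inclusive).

Occurrences land 5·i days after 25 April 1993 for i = 0, 1, 2, …
8 May 1993 is 13 days after the start; 13 ÷ 5 = 2 remainder 3; since the remainder is 3, round up to i = 3. First occurrence in the window: #4 on 10 May 1993 (3×5 = 15 days in).
28 July 1993 is 94 days after the start; 94 ÷ 5 = 18 remainder 4. Last occurrence in the window: #19 on 24 July 1993.
Occurrences #4 through #19: 16 in total.

16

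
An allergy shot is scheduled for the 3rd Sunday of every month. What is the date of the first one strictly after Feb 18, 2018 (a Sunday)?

Feb 2018 starts on a Thursday; its first Sunday is the 4th, so the 3rd Sunday is the 18th — Feb 18, 2018.
That is not after Feb 18, 2018, so look at Mar 2018.
Mar 2018 starts on a Thursday; its first Sunday is the 4th, so the 3rd Sunday is the 18th — Mar 18, 2018.

Mar 18, 2018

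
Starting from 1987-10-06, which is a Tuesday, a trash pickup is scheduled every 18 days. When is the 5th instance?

The 5th occurrence is 4 intervals after the first: 4 × 18 = 72 days after 1987-10-06.
October has 31 days — 25 days to the end of October leaves 47.
November has 30 days (17 left).
17 days into December → 1987-12-17.

1987-12-17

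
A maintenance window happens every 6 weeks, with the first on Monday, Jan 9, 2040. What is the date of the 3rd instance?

The 3rd occurrence is 2 intervals after the first: 2 × 42 = 84 days after Jan 9, 2040.
Jan has 31 days — 22 days to the end of Jan leaves 62.
Feb has 29 days (33 left).
Mar has 31 days (2 left).
2 days into Apr → Apr 2, 2040.

Apr 2, 2040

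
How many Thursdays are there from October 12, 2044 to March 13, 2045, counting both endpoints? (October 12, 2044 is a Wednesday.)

October 12, 2044 is a Wednesday; the first Thursday on or after it is October 13, 2044 (1 day later).
From October 13, 2044 to March 13, 2045: 18 + 30 + 31 + 31 + 28 + 13 = 151 days (rest of October, November, December, January, February, March).
151 ÷ 7 = 21 full weeks with remainder 4, so 21 more Thursdays after the first → 22.

22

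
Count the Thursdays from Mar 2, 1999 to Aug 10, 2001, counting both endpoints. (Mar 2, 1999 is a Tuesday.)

128

Mar 2, 1999 is a Tuesday; the first Thursday on or after it is Mar 4, 1999 (2 days later).
From Mar 4, 1999 to Aug 10, 2001: 302 + 366 + 222 = 890 days (rest of 1999, 2000, to Aug 10, 2001 in 2001).
890 ÷ 7 = 127 full weeks with remainder 1, so 127 more Thursdays after the first → 128.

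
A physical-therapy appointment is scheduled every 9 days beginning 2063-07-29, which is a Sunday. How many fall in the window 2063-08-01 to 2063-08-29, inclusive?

3

Occurrences land 9·i days after 2063-07-29 for i = 0, 1, 2, …
2063-08-01 is 3 days after the start; 3 ÷ 9 = 0 remainder 3; since the remainder is 3, round up to i = 1. First occurrence in the window: #2 on 2063-08-07 (1×9 = 9 days in).
2063-08-29 is 31 days after the start; 31 ÷ 9 = 3 remainder 4. Last occurrence in the window: #4 on 2063-08-25.
Occurrences #2 through #4: 3 in total.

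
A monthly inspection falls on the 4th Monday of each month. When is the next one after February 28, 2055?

February 2055 starts on a Monday; its first Monday is the 1st, so the 4th Monday is the 22nd — February 22, 2055.
That is not after February 28, 2055, so look at March 2055.
March 2055 starts on a Monday; its first Monday is the 1st, so the 4th Monday is the 22nd — March 22, 2055.

March 22, 2055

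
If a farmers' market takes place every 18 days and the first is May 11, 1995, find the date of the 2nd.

May 29, 1995

The 2nd occurrence is 1 interval after the first: 1 × 18 = 18 days after May 11, 1995.
18 days later is May 29, 1995.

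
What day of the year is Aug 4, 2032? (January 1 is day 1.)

217

Days in months before Aug: 31 + 29 + 31 + 30 + 31 + 30 + 31 = 213.
Plus 4 days into Aug → day 217.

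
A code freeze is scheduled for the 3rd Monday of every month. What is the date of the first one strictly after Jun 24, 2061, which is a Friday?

Jun 2061 starts on a Wednesday; its first Monday is the 6th, so the 3rd Monday is the 20th — Jun 20, 2061.
That is not after Jun 24, 2061, so look at Jul 2061.
Jul 2061 starts on a Friday; its first Monday is the 4th, so the 3rd Monday is the 18th — Jul 18, 2061.

Jul 18, 2061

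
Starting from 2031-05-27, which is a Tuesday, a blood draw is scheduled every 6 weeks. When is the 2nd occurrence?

The 2nd occurrence is 1 interval after the first: 1 × 42 = 42 days after 2031-05-27.
May has 31 days — 4 days to the end of May leaves 38.
June has 30 days (8 left).
8 days into July → 2031-07-08.

2031-07-08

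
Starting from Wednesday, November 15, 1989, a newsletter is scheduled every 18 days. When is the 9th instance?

April 8, 1990

The 9th occurrence is 8 intervals after the first: 8 × 18 = 144 days after November 15, 1989.
November has 30 days — 15 days to the end of November leaves 129.
December has 31 days (98 left).
January has 31 days (67 left).
February has 28 days (39 left).
March has 31 days (8 left).
8 days into April → April 8, 1990.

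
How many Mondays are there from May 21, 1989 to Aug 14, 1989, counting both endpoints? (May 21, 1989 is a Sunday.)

13

May 21, 1989 is a Sunday; the first Monday on or after it is May 22, 1989 (1 day later).
From May 22, 1989 to Aug 14, 1989: 9 + 30 + 31 + 14 = 84 days (rest of May, Jun, Jul, Aug).
84 ÷ 7 = 12 full weeks with remainder 0, so 12 more Mondays after the first → 13.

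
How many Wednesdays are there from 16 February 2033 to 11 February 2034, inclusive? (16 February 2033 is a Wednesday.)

52

16 February 2033 is a Wednesday; the first Wednesday on or after it is 16 February 2033.
From 16 February 2033 to 11 February 2034: 318 + 42 = 360 days (rest of 2033, to 11 February 2034 in 2034).
360 ÷ 7 = 51 full weeks with remainder 3, so 51 more Wednesdays after the first → 52.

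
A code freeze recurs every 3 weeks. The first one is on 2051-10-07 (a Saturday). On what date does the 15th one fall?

The 15th occurrence is 14 intervals after the first: 14 × 21 = 294 days after 2051-10-07.
October has 31 days — 24 days to the end of October leaves 270.
November has 30 days (240 left).
December has 31 days (209 left).
January has 31 days (178 left).
February has 29 days (149 left).
March has 31 days (118 left).
April has 30 days (88 left).
May has 31 days (57 left).
June has 30 days (27 left).
27 days into July → 2052-07-27.

2052-07-27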